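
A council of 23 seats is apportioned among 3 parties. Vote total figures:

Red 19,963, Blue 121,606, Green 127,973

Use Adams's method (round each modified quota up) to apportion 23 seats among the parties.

Standard divisor 269542/23 ≈ 11719.217; standard quotas: Red 1.703, Blue 10.377, Green 10.920.
Rounding up gives 2, 11, 11 = 24 seats, so the divisor must be adjusted.
With modified divisor 12500: modified quotas Red 1.597, Blue 9.728, Green 10.238.
Rounding up: Red 2, Blue 10, Green 11 (total 23).

Red 2; Blue 10; Green 11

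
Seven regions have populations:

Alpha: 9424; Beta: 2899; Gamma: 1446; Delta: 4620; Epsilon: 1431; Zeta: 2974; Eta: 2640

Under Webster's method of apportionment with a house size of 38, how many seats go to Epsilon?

2

Standard divisor 25434/38 ≈ 669.316; standard quotas: Alpha 14.080, Beta 4.331, Gamma 2.160, Delta 6.903, Epsilon 2.138, Zeta 4.443, Eta 3.944.
Rounding to the nearest integer gives 14, 4, 2, 7, 2, 4, 4 = 37 seats, so the divisor must be adjusted.
With modified divisor 655: modified quotas Alpha 14.388, Beta 4.426, Gamma 2.208, Delta 7.053, Epsilon 2.185, Zeta 4.540, Eta 4.031.
Rounding to the nearest integer: Alpha 14, Beta 4, Gamma 2, Delta 7, Epsilon 2, Zeta 5, Eta 4 (total 38).
Epsilon receives 2.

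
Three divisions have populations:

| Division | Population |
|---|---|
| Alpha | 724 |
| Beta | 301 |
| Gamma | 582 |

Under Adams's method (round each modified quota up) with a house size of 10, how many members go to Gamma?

4

Standard divisor 1607/10 ≈ 160.7; standard quotas: Alpha 4.505, Beta 1.873, Gamma 3.622.
Rounding up gives 5, 2, 4 = 11 seats, so the divisor must be adjusted.
With modified divisor 190: modified quotas Alpha 3.811, Beta 1.584, Gamma 3.063.
Rounding up: Alpha 4, Beta 2, Gamma 4 (total 10).
Gamma receives 4.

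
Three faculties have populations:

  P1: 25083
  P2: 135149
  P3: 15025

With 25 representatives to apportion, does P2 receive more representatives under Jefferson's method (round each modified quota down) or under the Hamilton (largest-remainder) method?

Jefferson: P1 3, P2 20, P3 2.
Hamilton: P1 4, P2 19, P3 2.
P2 gets 20 under Jefferson and 19 under Hamilton.

Jefferson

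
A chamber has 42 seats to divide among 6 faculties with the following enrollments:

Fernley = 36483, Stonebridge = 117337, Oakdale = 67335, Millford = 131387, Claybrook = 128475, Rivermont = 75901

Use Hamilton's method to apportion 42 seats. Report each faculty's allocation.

Fernley 3, Stonebridge 9, Oakdale 5, Millford 10, Claybrook 9, Rivermont 6

Total 556918; standard divisor 556918/42 ≈ 13259.952.
Standard quotas: Fernley 2.7514, Stonebridge 8.8490, Oakdale 5.0781, Millford 9.9086, Claybrook 9.6889, Rivermont 5.7241.
Lower quotas: Fernley 2, Stonebridge 8, Oakdale 5, Millford 9, Claybrook 9, Rivermont 5 (sum 38, leaving 4 seats).
Remainders in descending order: Millford 0.9086, Stonebridge 0.8490, Fernley 0.7514, Rivermont 0.7241, Claybrook 0.6889, Oakdale 0.0781.
The surplus seats go to Millford, Stonebridge, Fernley, Rivermont.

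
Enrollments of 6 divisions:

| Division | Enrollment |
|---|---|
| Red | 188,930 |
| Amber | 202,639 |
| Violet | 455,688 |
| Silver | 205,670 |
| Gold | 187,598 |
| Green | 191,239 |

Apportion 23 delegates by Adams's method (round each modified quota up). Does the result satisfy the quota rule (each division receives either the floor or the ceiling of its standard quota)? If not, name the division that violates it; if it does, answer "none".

none

Standard quotas: Red 3.035, Amber 3.255, Violet 7.320, Silver 3.304, Gold 3.014, Green 3.072.
Adams allocation: Red 3, Amber 3, Violet 7, Silver 4, Gold 3, Green 3.
Every allocation lies between the lower and upper quota.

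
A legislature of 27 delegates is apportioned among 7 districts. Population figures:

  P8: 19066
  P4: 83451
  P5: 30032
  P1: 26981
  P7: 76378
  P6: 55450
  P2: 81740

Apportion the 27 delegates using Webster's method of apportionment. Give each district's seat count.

Standard divisor 373098/27 ≈ 13818.444; standard quotas: P8 1.380, P4 6.039, P5 2.173, P1 1.953, P7 5.527, P6 4.013, P2 5.915.
Rounding to the nearest integer gives P8 1, P4 6, P5 2, P1 2, P7 6, P6 4, P2 6 — total 27, matching the house size, so no adjustment is needed.

P8 1; P4 6; P5 2; P1 2; P7 6; P6 4; P2 6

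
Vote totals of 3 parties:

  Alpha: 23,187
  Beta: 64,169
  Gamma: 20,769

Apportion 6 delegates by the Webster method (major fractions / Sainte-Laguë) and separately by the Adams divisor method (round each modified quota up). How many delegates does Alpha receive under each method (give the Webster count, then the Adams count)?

Webster: Alpha 1, Beta 4, Gamma 1.
Adams: Alpha 2, Beta 3, Gamma 1.
Alpha gets 1 under Webster and 2 under Adams.

1 and 2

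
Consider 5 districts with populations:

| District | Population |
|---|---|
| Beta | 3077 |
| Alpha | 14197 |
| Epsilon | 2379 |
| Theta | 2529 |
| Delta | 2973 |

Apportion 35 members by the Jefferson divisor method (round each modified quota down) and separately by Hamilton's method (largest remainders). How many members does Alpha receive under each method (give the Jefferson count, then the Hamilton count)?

Jefferson: Beta 4, Alpha 21, Epsilon 3, Theta 3, Delta 4.
Hamilton: Beta 4, Alpha 20, Epsilon 3, Theta 4, Delta 4.
Alpha gets 21 under Jefferson and 20 under Hamilton.

21 and 20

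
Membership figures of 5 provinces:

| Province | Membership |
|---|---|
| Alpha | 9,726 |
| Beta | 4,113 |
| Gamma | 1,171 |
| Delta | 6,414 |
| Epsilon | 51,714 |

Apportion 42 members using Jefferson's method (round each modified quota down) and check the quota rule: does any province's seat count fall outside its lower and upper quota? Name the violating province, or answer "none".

Standard quotas: Alpha 5.585, Beta 2.362, Gamma 0.672, Delta 3.683, Epsilon 29.697.
Jefferson allocation: Alpha 6, Beta 2, Gamma 0, Delta 3, Epsilon 31.
Epsilon has quota 29.697 (lower 29, upper 30) but receives 31 — outside the quota interval.

Epsilon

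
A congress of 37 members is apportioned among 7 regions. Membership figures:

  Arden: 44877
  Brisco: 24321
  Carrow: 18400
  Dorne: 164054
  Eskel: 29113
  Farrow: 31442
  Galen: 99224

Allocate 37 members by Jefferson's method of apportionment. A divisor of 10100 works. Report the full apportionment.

Arden: 4, Brisco: 2, Carrow: 1, Dorne: 16, Eskel: 2, Farrow: 3, Galen: 9

With modified divisor 10100: modified quotas Arden 4.443, Brisco 2.408, Carrow 1.822, Dorne 16.243, Eskel 2.882, Farrow 3.113, Galen 9.824.
Rounding down: Arden 4, Brisco 2, Carrow 1, Dorne 16, Eskel 2, Farrow 3, Galen 9 (total 37).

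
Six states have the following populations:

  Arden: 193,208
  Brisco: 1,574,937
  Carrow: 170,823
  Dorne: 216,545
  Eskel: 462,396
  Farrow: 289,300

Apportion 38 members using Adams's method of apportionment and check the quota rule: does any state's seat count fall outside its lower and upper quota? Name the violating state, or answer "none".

Standard quotas: Arden 2.525, Brisco 20.586, Carrow 2.233, Dorne 2.830, Eskel 6.044, Farrow 3.781.
Adams allocation: Arden 3, Brisco 19, Carrow 3, Dorne 3, Eskel 6, Farrow 4.
Brisco has quota 20.586 (lower 20, upper 21) but receives 19 — outside the quota interval.

Brisco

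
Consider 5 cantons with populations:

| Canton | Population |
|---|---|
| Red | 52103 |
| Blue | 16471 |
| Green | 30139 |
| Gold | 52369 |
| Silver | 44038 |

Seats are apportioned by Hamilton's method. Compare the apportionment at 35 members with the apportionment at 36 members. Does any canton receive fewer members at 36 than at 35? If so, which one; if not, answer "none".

At 35 seats: Red 9, Blue 3, Green 6, Gold 9, Silver 8.
At 36 seats: Red 10, Blue 3, Green 5, Gold 10, Silver 8.
Green drops from 6 to 5.

Green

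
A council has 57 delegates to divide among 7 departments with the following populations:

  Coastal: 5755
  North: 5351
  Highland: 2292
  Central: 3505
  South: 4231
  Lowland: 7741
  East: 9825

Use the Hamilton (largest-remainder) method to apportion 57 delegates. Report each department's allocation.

Coastal 9, North 8, Highland 3, Central 5, South 6, Lowland 11, East 15

Standard divisor: 38700 ÷ 57 ≈ 678.947.
Standard quotas: Coastal 8.4764, North 7.8813, Highland 3.3758, Central 5.1624, South 6.2317, Lowland 11.4015, East 14.4709.
Lower quotas: Coastal 8, North 7, Highland 3, Central 5, South 6, Lowland 11, East 14 (sum 54, leaving 3 seats).
Remainders in descending order: North 0.8813, Coastal 0.4764, East 0.4709, Lowland 0.4015, Highland 0.3758, South 0.2317, Central 0.1624.
The surplus seats go to North, Coastal, East.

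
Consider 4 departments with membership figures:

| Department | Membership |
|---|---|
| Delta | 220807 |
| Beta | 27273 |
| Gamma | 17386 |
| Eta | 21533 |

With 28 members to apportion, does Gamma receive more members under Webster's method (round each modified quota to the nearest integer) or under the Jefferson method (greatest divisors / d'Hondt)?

Webster

Webster: Delta 21, Beta 3, Gamma 2, Eta 2.
Jefferson: Delta 23, Beta 2, Gamma 1, Eta 2.
Gamma gets 2 under Webster and 1 under Jefferson.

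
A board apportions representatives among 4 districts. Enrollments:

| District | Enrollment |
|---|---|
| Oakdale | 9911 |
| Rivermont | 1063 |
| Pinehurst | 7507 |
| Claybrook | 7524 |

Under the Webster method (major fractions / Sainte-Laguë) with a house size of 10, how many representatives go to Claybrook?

3

Standard divisor 26005/10 ≈ 2600.5; standard quotas: Oakdale 3.811, Rivermont 0.409, Pinehurst 2.887, Claybrook 2.893.
Rounding to the nearest integer gives Oakdale 4, Rivermont 0, Pinehurst 3, Claybrook 3 — total 10, matching the house size, so no adjustment is needed.
Claybrook receives 3.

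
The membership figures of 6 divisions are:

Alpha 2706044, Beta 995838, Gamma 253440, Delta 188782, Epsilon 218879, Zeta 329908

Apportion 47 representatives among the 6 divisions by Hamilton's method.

Alpha 27; Beta 10; Gamma 3; Delta 2; Epsilon 2; Zeta 3

Total 4692891; standard divisor 4692891/47 ≈ 99848.745.
Standard quotas: Alpha 27.1014, Beta 9.9735, Gamma 2.5382, Delta 1.8907, Epsilon 2.1921, Zeta 3.3041.
Lower quotas: Alpha 27, Beta 9, Gamma 2, Delta 1, Epsilon 2, Zeta 3 (sum 44, leaving 3 seats).
Remainders in descending order: Beta 0.9735, Delta 0.8907, Gamma 0.5382, Zeta 0.3041, Epsilon 0.1921, Alpha 0.1014.
The surplus seats go to Beta, Delta, Gamma.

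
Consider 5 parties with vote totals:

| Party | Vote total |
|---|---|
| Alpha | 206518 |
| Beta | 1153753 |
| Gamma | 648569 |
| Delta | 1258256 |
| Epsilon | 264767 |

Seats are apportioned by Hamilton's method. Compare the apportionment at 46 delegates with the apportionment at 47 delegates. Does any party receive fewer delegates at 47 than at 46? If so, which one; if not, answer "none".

At 46 seats: Alpha 3, Beta 15, Gamma 8, Delta 16, Epsilon 4.
At 47 seats: Alpha 3, Beta 15, Gamma 9, Delta 17, Epsilon 3.
Epsilon drops from 4 to 3.

Epsilon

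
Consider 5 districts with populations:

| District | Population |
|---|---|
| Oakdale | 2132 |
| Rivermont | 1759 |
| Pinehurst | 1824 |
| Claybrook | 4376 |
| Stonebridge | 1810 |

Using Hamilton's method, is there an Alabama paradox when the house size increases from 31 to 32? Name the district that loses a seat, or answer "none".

At 31 seats: Oakdale 5, Rivermont 5, Pinehurst 5, Claybrook 11, Stonebridge 5.
At 32 seats: Oakdale 6, Rivermont 4, Pinehurst 5, Claybrook 12, Stonebridge 5.
Rivermont drops from 5 to 4.

Rivermont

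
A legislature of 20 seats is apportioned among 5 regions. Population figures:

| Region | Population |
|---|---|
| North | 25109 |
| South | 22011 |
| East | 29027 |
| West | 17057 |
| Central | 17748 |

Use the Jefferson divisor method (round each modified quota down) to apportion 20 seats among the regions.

North 5, South 4, East 5, West 3, Central 3

Standard divisor 110952/20 ≈ 5547.6; standard quotas: North 4.526, South 3.968, East 5.232, West 3.075, Central 3.199.
Rounding down gives 4, 3, 5, 3, 3 = 18 seats, so the divisor must be adjusted.
With modified divisor 4900: modified quotas North 5.124, South 4.492, East 5.924, West 3.481, Central 3.622.
Rounding down: North 5, South 4, East 5, West 3, Central 3 (total 20).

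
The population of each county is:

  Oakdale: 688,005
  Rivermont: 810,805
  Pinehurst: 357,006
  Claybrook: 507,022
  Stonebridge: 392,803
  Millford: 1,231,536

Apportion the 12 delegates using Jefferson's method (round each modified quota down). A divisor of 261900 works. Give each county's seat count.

Oakdale 2, Rivermont 3, Pinehurst 1, Claybrook 1, Stonebridge 1, Millford 4

With modified divisor 261900: modified quotas Oakdale 2.627, Rivermont 3.096, Pinehurst 1.363, Claybrook 1.936, Stonebridge 1.500, Millford 4.702.
Rounding down: Oakdale 2, Rivermont 3, Pinehurst 1, Claybrook 1, Stonebridge 1, Millford 4 (total 12).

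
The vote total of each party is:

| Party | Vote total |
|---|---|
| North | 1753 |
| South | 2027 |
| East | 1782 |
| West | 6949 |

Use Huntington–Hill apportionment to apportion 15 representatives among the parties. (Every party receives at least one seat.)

With divisor 823: modified quotas North 2.130, South 2.463, East 2.165, West 8.443.
Geometric-mean thresholds: North √(2·3)=2.449, South √(2·3)=2.449, East √(2·3)=2.449, West √(8·9)=8.485.
Each quota rounded against its threshold gives North 2, South 3, East 2, West 8 (total 15).

North 2; South 3; East 2; West 8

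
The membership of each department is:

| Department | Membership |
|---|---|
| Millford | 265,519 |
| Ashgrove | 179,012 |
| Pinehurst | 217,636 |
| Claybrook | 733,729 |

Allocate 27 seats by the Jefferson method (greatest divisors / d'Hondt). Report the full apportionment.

Standard divisor 1395896/27 ≈ 51699.852; standard quotas: Millford 5.136, Ashgrove 3.463, Pinehurst 4.210, Claybrook 14.192.
Rounding down gives 5, 3, 4, 14 = 26 seats, so the divisor must be adjusted.
With modified divisor 47400: modified quotas Millford 5.602, Ashgrove 3.777, Pinehurst 4.591, Claybrook 15.480.
Rounding down: Millford 5, Ashgrove 3, Pinehurst 4, Claybrook 15 (total 27).

Millford: 5, Ashgrove: 3, Pinehurst: 4, Claybrook: 15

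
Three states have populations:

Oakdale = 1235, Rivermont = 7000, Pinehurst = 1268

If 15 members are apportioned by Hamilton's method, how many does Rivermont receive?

Standard divisor: 9503 ÷ 15 ≈ 633.533.
Standard quotas: Oakdale 1.9494, Rivermont 11.0491, Pinehurst 2.0015.
Lower quotas: Oakdale 1, Rivermont 11, Pinehurst 2 (sum 14, leaving 1 seat).
Remainders in descending order: Oakdale 0.9494, Rivermont 0.0491, Pinehurst 0.0015.
The surplus seat goes to Oakdale.
Rivermont receives 11.

11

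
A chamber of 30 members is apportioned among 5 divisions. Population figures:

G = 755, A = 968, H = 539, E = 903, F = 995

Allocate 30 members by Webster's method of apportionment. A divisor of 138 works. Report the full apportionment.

With modified divisor 138: modified quotas G 5.471, A 7.014, H 3.906, E 6.543, F 7.210.
Rounding to the nearest integer: G 5, A 7, H 4, E 7, F 7 (total 30).

G 5, A 7, H 4, E 7, F 7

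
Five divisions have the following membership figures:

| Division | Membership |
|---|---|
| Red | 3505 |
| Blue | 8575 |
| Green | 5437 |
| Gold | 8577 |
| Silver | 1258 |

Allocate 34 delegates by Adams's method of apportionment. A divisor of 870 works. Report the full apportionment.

Red: 5, Blue: 10, Green: 7, Gold: 10, Silver: 2

With modified divisor 870: modified quotas Red 4.029, Blue 9.856, Green 6.249, Gold 9.859, Silver 1.446.
Rounding up: Red 5, Blue 10, Green 7, Gold 10, Silver 2 (total 34).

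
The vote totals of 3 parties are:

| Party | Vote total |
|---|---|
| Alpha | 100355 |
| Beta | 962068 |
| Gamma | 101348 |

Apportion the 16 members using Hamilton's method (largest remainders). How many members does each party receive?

Alpha=1, Beta=13, Gamma=2

The standard divisor is 1163771/16 ≈ 72735.688.
Standard quotas: Alpha 1.3797, Beta 13.2269, Gamma 1.3934.
Lower quotas: Alpha 1, Beta 13, Gamma 1 (sum 15, leaving 1 seat).
Remainders in descending order: Gamma 0.3934, Alpha 0.3797, Beta 0.2269.
The surplus seat goes to Gamma.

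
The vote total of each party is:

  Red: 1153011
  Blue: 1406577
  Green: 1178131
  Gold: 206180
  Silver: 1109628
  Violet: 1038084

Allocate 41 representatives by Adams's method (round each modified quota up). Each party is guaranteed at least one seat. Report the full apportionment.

Standard divisor 6091611/41 ≈ 148575.878; standard quotas: Red 7.760, Blue 9.467, Green 7.929, Gold 1.388, Silver 7.468, Violet 6.987.
Rounding up gives 8, 10, 8, 2, 8, 7 = 43 seats, so the divisor must be adjusted.
With modified divisor 161600: modified quotas Red 7.135, Blue 8.704, Green 7.290, Gold 1.276, Silver 6.867, Violet 6.424.
Rounding up: Red 8, Blue 9, Green 8, Gold 2, Silver 7, Violet 7 (total 41).

Red: 8; Blue: 9; Green: 8; Gold: 2; Silver: 7; Violet: 7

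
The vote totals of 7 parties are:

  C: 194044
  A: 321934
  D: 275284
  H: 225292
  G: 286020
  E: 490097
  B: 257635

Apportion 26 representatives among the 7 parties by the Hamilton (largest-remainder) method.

C 2, A 4, D 4, H 3, G 4, E 6, B 3

Total 2050306; standard divisor 2050306/26 ≈ 78857.923.
Standard quotas: C 2.4607, A 4.0825, D 3.4909, H 2.8569, G 3.6270, E 6.2149, B 3.2671.
Lower quotas: C 2, A 4, D 3, H 2, G 3, E 6, B 3 (sum 23, leaving 3 seats).
Remainders in descending order: H 0.8569, G 0.6270, D 0.4909, C 0.4607, B 0.2671, E 0.2149, A 0.0825.
The surplus seats go to H, G, D.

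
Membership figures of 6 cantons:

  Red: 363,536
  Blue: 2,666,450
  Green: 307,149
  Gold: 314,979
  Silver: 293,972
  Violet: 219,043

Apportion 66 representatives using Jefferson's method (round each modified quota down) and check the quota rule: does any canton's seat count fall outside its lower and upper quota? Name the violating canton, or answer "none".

Blue

Standard quotas: Red 5.761, Blue 42.252, Green 4.867, Gold 4.991, Silver 4.658, Violet 3.471.
Jefferson allocation: Red 5, Blue 44, Green 5, Gold 5, Silver 4, Violet 3.
Blue has quota 42.252 (lower 42, upper 43) but receives 44 — outside the quota interval.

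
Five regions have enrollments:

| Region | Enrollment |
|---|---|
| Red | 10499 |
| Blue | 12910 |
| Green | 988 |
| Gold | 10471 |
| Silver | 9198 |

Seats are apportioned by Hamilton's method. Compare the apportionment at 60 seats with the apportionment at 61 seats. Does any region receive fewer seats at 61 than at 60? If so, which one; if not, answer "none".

none

At 60 seats: Red 14, Blue 18, Green 1, Gold 14, Silver 13.
At 61 seats: Red 15, Blue 18, Green 1, Gold 14, Silver 13.
No region's allocation decreased.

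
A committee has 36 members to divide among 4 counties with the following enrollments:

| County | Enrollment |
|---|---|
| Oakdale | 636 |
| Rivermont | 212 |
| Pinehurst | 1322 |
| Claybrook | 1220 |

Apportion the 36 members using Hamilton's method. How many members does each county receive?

Total 3390; standard divisor 3390/36 ≈ 94.167.
Standard quotas: Oakdale 6.754, Rivermont 2.251, Pinehurst 14.039, Claybrook 12.956.
Lower quotas: Oakdale 6, Rivermont 2, Pinehurst 14, Claybrook 12 (sum 34, leaving 2 seats).
Remainders in descending order: Claybrook 0.956, Oakdale 0.754, Rivermont 0.251, Pinehurst 0.039.
The surplus seats go to Claybrook, Oakdale.

Oakdale 7, Rivermont 2, Pinehurst 14, Claybrook 13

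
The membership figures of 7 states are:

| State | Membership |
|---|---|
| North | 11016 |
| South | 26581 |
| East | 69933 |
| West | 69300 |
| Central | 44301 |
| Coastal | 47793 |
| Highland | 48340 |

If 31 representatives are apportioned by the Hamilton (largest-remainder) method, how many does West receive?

7

Standard divisor: 317264 ÷ 31 ≈ 10234.323.
Standard quotas: North 1.0764, South 2.5972, East 6.8332, West 6.7713, Central 4.3287, Coastal 4.6699, Highland 4.7233.
Lower quotas: North 1, South 2, East 6, West 6, Central 4, Coastal 4, Highland 4 (sum 27, leaving 4 seats).
Remainders in descending order: East 0.8332, West 0.7713, Highland 0.7233, Coastal 0.6699, South 0.5972, Central 0.3287, North 0.0764.
The surplus seats go to East, West, Highland, Coastal.
West receives 7.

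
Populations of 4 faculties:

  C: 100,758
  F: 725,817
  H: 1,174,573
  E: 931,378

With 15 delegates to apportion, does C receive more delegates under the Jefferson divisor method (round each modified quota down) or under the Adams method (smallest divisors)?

Adams

Jefferson: C 0, F 4, H 6, E 5.
Adams: C 1, F 4, H 6, E 4.
C gets 0 under Jefferson and 1 under Adams.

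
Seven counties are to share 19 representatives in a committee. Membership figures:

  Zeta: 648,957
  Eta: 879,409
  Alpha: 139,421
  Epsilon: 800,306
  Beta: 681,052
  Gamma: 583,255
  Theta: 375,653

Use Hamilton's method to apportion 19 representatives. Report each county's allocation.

Zeta 3, Eta 4, Alpha 0, Epsilon 4, Beta 3, Gamma 3, Theta 2

The standard divisor is 4108053/19 ≈ 216213.316.
Standard quotas: Zeta 3.0015, Eta 4.0673, Alpha 0.6448, Epsilon 3.7015, Beta 3.1499, Gamma 2.6976, Theta 1.7374.
Lower quotas: Zeta 3, Eta 4, Alpha 0, Epsilon 3, Beta 3, Gamma 2, Theta 1 (sum 16, leaving 3 seats).
Remainders in descending order: Theta 0.7374, Epsilon 0.7015, Gamma 0.6976, Alpha 0.6448, Beta 0.1499, Eta 0.0673, Zeta 0.0015.
The surplus seats go to Theta, Epsilon, Gamma.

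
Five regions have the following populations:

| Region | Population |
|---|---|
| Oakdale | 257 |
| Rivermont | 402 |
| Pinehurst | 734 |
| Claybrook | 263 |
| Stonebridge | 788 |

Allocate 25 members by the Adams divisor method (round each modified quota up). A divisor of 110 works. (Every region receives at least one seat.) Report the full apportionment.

With modified divisor 110: modified quotas Oakdale 2.336, Rivermont 3.655, Pinehurst 6.673, Claybrook 2.391, Stonebridge 7.164.
Rounding up: Oakdale 3, Rivermont 4, Pinehurst 7, Claybrook 3, Stonebridge 8 (total 25).

Oakdale 3, Rivermont 4, Pinehurst 7, Claybrook 3, Stonebridge 8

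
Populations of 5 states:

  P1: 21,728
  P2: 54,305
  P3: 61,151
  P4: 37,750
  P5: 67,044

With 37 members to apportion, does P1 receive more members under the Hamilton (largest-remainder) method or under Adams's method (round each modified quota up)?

Hamilton: P1 3, P2 8, P3 10, P4 6, P5 10.
Adams: P1 4, P2 8, P3 9, P4 6, P5 10.
P1 gets 3 under Hamilton and 4 under Adams.

Adams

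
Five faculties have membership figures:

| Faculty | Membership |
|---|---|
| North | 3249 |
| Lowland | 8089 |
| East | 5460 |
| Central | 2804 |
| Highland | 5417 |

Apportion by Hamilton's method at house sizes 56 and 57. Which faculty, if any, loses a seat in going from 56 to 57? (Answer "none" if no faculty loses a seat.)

At 56 seats: North 7, Lowland 18, East 12, Central 7, Highland 12.
At 57 seats: North 7, Lowland 19, East 13, Central 6, Highland 12.
Central drops from 7 to 6.

Central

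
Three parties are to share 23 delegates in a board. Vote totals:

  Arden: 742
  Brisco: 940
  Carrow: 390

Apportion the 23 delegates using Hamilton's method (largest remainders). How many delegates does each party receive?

The standard divisor is 2072/23 ≈ 90.087.
Standard quotas: Arden 8.236, Brisco 10.434, Carrow 4.329.
Lower quotas: Arden 8, Brisco 10, Carrow 4 (sum 22, leaving 1 seat).
Remainders in descending order: Brisco 0.434, Carrow 0.329, Arden 0.236.
Largest remainder: Brisco receives the extra seat.

Arden 8, Brisco 11, Carrow 4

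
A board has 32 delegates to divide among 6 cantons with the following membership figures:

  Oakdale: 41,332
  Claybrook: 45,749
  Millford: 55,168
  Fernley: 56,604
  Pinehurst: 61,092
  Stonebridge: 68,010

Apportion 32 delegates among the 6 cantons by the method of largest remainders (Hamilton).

Oakdale=4, Claybrook=4, Millford=5, Fernley=6, Pinehurst=6, Stonebridge=7

Standard divisor: 327955 ÷ 32 ≈ 10248.594.
Standard quotas: Oakdale 4.0329, Claybrook 4.4639, Millford 5.3830, Fernley 5.5231, Pinehurst 5.9610, Stonebridge 6.6360.
Lower quotas: Oakdale 4, Claybrook 4, Millford 5, Fernley 5, Pinehurst 5, Stonebridge 6 (sum 29, leaving 3 seats).
Remainders in descending order: Pinehurst 0.9610, Stonebridge 0.6360, Fernley 0.5231, Claybrook 0.4639, Millford 0.3830, Oakdale 0.0329.
The surplus seats go to Pinehurst, Stonebridge, Fernley.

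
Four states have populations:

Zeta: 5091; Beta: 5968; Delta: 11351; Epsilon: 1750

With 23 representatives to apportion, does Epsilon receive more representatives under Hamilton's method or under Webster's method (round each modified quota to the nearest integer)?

Webster

Hamilton: Zeta 5, Beta 6, Delta 11, Epsilon 1.
Webster: Zeta 5, Beta 6, Delta 10, Epsilon 2.
Epsilon gets 1 under Hamilton and 2 under Webster.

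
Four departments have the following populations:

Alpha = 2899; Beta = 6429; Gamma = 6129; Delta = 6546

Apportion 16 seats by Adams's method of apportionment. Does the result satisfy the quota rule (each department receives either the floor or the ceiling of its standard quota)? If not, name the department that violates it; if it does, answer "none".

Standard quotas: Alpha 2.108, Beta 4.675, Gamma 4.457, Delta 4.760.
Adams allocation: Alpha 2, Beta 5, Gamma 4, Delta 5.
Every allocation lies between the lower and upper quota.

none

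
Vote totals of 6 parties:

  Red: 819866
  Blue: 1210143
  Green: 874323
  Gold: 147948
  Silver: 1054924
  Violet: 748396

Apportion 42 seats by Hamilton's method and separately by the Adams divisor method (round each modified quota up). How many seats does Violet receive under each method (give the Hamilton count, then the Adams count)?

Hamilton: Red 7, Blue 10, Green 8, Gold 1, Silver 9, Violet 7.
Adams: Red 7, Blue 10, Green 8, Gold 2, Silver 9, Violet 6.
Violet gets 7 under Hamilton and 6 under Adams.

7 and 6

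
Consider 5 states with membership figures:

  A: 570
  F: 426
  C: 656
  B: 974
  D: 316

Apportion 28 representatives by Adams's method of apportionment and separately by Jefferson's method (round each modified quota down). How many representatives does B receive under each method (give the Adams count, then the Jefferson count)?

9 and 10

Adams: A 6, F 4, C 6, B 9, D 3.
Jefferson: A 5, F 4, C 6, B 10, D 3.
B gets 9 under Adams and 10 under Jefferson.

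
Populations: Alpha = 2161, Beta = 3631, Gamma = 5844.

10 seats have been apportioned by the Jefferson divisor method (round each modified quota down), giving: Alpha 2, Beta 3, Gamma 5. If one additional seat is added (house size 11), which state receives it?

Gamma

Priority for the next seat is population ÷ (current seats + 1).
Priorities: Alpha 720.333, Beta 907.750, Gamma 974.000.
Highest priority: Gamma.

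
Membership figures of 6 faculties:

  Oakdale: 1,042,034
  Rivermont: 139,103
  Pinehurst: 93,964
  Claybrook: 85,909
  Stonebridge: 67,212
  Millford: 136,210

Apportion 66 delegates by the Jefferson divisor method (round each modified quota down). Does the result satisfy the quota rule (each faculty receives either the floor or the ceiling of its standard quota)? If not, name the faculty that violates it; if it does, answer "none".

Standard quotas: Oakdale 43.961, Rivermont 5.868, Pinehurst 3.964, Claybrook 3.624, Stonebridge 2.836, Millford 5.746.
Jefferson allocation: Oakdale 45, Rivermont 6, Pinehurst 4, Claybrook 3, Stonebridge 2, Millford 6.
Oakdale has quota 43.961 (lower 43, upper 44) but receives 45 — outside the quota interval.

Oakdale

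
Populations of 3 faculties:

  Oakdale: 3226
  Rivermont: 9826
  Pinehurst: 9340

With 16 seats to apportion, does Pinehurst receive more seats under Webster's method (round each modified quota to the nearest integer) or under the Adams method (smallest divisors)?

Webster: Oakdale 2, Rivermont 7, Pinehurst 7.
Adams: Oakdale 3, Rivermont 7, Pinehurst 6.
Pinehurst gets 7 under Webster and 6 under Adams.

Webster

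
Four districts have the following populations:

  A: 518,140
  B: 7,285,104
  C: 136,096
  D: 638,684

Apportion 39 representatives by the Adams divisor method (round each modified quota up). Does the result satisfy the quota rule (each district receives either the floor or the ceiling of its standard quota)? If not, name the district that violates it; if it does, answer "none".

Standard quotas: A 2.356, B 33.122, C 0.619, D 2.904.
Adams allocation: A 3, B 32, C 1, D 3.
B has quota 33.122 (lower 33, upper 34) but receives 32 — outside the quota interval.

B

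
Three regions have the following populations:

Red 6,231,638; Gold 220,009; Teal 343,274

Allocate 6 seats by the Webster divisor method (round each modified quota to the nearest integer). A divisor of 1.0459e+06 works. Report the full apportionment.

With modified divisor 1.0459e+06: modified quotas Red 5.958, Gold 0.210, Teal 0.328.
Rounding to the nearest integer: Red 6, Gold 0, Teal 0 (total 6).

Red: 6; Gold: 0; Teal: 0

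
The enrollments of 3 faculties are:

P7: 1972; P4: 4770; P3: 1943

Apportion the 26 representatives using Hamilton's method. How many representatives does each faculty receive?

The standard divisor is 8685/26 ≈ 334.038.
Standard quotas: P7 5.904, P4 14.280, P3 5.817.
Lower quotas: P7 5, P4 14, P3 5 (sum 24, leaving 2 seats).
Remainders in descending order: P7 0.904, P3 0.817, P4 0.280.
The surplus seats go to P7, P3.

P7 6; P4 14; P3 6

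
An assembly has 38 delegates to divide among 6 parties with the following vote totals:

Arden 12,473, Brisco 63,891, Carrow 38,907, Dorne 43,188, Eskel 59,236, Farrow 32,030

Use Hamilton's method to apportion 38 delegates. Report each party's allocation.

Total 249725; standard divisor 249725/38 ≈ 6571.711.
Standard quotas: Arden 1.8980, Brisco 9.7221, Carrow 5.9204, Dorne 6.5718, Eskel 9.0138, Farrow 4.8739.
Lower quotas: Arden 1, Brisco 9, Carrow 5, Dorne 6, Eskel 9, Farrow 4 (sum 34, leaving 4 seats).
Remainders in descending order: Carrow 0.9204, Arden 0.8980, Farrow 0.8739, Brisco 0.7221, Dorne 0.5718, Eskel 0.0138.
The surplus seats go to Carrow, Arden, Farrow, Brisco.

Arden: 2, Brisco: 10, Carrow: 6, Dorne: 6, Eskel: 9, Farrow: 5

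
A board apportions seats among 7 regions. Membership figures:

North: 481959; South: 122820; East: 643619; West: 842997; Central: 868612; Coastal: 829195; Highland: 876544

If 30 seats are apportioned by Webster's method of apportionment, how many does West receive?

Standard divisor 4665746/30 ≈ 155524.867; standard quotas: North 3.099, South 0.790, East 4.138, West 5.420, Central 5.585, Coastal 5.332, Highland 5.636.
Rounding to the nearest integer gives North 3, South 1, East 4, West 5, Central 6, Coastal 5, Highland 6 — total 30, matching the house size, so no adjustment is needed.
West receives 5.

5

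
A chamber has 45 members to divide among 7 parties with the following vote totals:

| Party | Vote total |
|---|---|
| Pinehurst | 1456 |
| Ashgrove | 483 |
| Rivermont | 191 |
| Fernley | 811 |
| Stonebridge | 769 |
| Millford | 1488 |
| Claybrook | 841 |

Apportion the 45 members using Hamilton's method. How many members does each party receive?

Pinehurst 11, Ashgrove 4, Rivermont 1, Fernley 6, Stonebridge 6, Millford 11, Claybrook 6

Total 6039; standard divisor 6039/45 ≈ 134.2.
Standard quotas: Pinehurst 10.849, Ashgrove 3.599, Rivermont 1.423, Fernley 6.043, Stonebridge 5.730, Millford 11.088, Claybrook 6.267.
Lower quotas: Pinehurst 10, Ashgrove 3, Rivermont 1, Fernley 6, Stonebridge 5, Millford 11, Claybrook 6 (sum 42, leaving 3 seats).
Remainders in descending order: Pinehurst 0.849, Stonebridge 0.730, Ashgrove 0.599, Rivermont 0.423, Claybrook 0.267, Millford 0.088, Fernley 0.043.
Largest remainders: Pinehurst, Stonebridge, Ashgrove receive the extra seats.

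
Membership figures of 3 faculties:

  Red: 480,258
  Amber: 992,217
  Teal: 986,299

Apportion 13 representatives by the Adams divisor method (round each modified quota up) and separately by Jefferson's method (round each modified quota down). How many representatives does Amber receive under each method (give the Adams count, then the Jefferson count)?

5 and 6

Adams: Red 3, Amber 5, Teal 5.
Jefferson: Red 2, Amber 6, Teal 5.
Amber gets 5 under Adams and 6 under Jefferson.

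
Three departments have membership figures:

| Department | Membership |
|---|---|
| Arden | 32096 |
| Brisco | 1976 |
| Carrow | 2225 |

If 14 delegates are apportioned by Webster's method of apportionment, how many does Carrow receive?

1

Standard divisor 36297/14 ≈ 2592.643; standard quotas: Arden 12.380, Brisco 0.762, Carrow 0.858.
Rounding to the nearest integer gives Arden 12, Brisco 1, Carrow 1 — total 14, matching the house size, so no adjustment is needed.
Carrow receives 1.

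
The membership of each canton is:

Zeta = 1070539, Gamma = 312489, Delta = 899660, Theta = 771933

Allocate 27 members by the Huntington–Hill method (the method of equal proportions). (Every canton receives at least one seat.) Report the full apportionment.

Zeta 9, Gamma 3, Delta 8, Theta 7

With divisor 115978: modified quotas Zeta 9.231, Gamma 2.694, Delta 7.757, Theta 6.656.
Geometric-mean thresholds: Zeta √(9·10)=9.487, Gamma √(2·3)=2.449, Delta √(7·8)=7.483, Theta √(6·7)=6.481.
Each quota rounded against its threshold gives Zeta 9, Gamma 3, Delta 8, Theta 7 (total 27).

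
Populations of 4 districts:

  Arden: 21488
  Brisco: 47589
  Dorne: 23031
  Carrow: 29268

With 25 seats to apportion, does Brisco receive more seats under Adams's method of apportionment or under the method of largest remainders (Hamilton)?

Adams: Arden 5, Brisco 9, Dorne 5, Carrow 6.
Hamilton: Arden 4, Brisco 10, Dorne 5, Carrow 6.
Brisco gets 9 under Adams and 10 under Hamilton.

Hamilton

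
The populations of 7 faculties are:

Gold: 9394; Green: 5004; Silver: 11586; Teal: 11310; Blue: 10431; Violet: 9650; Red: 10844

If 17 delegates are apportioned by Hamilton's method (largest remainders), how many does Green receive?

Total 68219; standard divisor 68219/17 ≈ 4012.882.
Standard quotas: Gold 2.3410, Green 1.2470, Silver 2.8872, Teal 2.8184, Blue 2.5994, Violet 2.4048, Red 2.7023.
Lower quotas: Gold 2, Green 1, Silver 2, Teal 2, Blue 2, Violet 2, Red 2 (sum 13, leaving 4 seats).
Remainders in descending order: Silver 0.8872, Teal 0.8184, Red 0.7023, Blue 0.5994, Violet 0.4048, Gold 0.3410, Green 0.2470.
Largest remainders: Silver, Teal, Red, Blue receive the extra seats.
Green receives 1.

1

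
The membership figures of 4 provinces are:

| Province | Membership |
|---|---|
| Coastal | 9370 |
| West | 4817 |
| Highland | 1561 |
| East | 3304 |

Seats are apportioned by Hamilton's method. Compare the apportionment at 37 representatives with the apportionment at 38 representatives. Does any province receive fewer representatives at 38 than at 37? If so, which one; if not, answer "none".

East

At 37 seats: Coastal 18, West 9, Highland 3, East 7.
At 38 seats: Coastal 19, West 10, Highland 3, East 6.
East drops from 7 to 6.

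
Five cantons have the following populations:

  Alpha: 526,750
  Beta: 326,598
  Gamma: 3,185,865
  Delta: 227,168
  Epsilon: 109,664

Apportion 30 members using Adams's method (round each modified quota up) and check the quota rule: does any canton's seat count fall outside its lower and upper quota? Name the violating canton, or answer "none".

Standard quotas: Alpha 3.611, Beta 2.239, Gamma 21.841, Delta 1.557, Epsilon 0.752.
Adams allocation: Alpha 4, Beta 3, Gamma 20, Delta 2, Epsilon 1.
Gamma has quota 21.841 (lower 21, upper 22) but receives 20 — outside the quota interval.

Gamma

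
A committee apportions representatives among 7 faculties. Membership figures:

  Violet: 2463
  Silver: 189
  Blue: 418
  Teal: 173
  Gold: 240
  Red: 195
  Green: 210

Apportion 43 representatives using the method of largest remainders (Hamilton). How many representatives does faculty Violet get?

Standard divisor: 3888 ÷ 43 ≈ 90.419.
Standard quotas: Violet 27.240, Silver 2.090, Blue 4.623, Teal 1.913, Gold 2.654, Red 2.157, Green 2.323.
Lower quotas: Violet 27, Silver 2, Blue 4, Teal 1, Gold 2, Red 2, Green 2 (sum 40, leaving 3 seats).
Remainders in descending order: Teal 0.913, Gold 0.654, Blue 0.623, Green 0.323, Violet 0.240, Red 0.157, Silver 0.090.
Largest remainders: Teal, Gold, Blue receive the extra seats.
Violet receives 27.

27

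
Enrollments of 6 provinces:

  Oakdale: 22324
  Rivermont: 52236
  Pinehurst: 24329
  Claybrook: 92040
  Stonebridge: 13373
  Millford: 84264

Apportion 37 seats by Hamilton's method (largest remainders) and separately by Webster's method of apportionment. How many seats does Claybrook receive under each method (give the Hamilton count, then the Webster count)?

Hamilton: Oakdale 3, Rivermont 6, Pinehurst 3, Claybrook 12, Stonebridge 2, Millford 11.
Webster: Oakdale 3, Rivermont 7, Pinehurst 3, Claybrook 11, Stonebridge 2, Millford 11.
Claybrook gets 12 under Hamilton and 11 under Webster.

12 and 11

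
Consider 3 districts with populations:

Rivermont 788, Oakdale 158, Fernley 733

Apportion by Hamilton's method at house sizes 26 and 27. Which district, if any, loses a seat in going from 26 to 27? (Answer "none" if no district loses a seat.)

At 26 seats: Rivermont 12, Oakdale 3, Fernley 11.
At 27 seats: Rivermont 13, Oakdale 2, Fernley 12.
Oakdale drops from 3 to 2.

Oakdale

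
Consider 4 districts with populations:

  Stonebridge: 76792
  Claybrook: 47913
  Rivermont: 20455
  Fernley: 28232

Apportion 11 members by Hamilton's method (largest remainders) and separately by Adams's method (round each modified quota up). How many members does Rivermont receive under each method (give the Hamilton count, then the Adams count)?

1 and 2

Hamilton: Stonebridge 5, Claybrook 3, Rivermont 1, Fernley 2.
Adams: Stonebridge 4, Claybrook 3, Rivermont 2, Fernley 2.
Rivermont gets 1 under Hamilton and 2 under Adams.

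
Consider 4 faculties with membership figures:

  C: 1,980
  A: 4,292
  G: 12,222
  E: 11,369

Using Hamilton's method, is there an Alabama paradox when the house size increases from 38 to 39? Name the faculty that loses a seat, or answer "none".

At 38 seats: C 3, A 5, G 16, E 14.
At 39 seats: C 2, A 6, G 16, E 15.
C drops from 3 to 2.

C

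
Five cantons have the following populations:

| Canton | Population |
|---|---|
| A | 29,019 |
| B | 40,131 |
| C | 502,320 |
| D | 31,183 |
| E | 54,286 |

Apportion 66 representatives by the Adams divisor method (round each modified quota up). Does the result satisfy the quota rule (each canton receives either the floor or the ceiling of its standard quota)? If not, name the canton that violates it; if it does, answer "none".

Standard quotas: A 2.915, B 4.032, C 50.466, D 3.133, E 5.454.
Adams allocation: A 3, B 4, C 49, D 4, E 6.
C has quota 50.466 (lower 50, upper 51) but receives 49 — outside the quota interval.

C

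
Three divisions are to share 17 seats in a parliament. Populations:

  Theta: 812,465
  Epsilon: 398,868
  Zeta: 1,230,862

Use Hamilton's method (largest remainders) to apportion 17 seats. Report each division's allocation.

Theta=6, Epsilon=3, Zeta=8

Total 2442195; standard divisor 2442195/17 ≈ 143658.529.
Standard quotas: Theta 5.6555, Epsilon 2.7765, Zeta 8.5680.
Lower quotas: Theta 5, Epsilon 2, Zeta 8 (sum 15, leaving 2 seats).
Remainders in descending order: Epsilon 0.7765, Theta 0.6555, Zeta 0.5680.
Largest remainders: Epsilon, Theta receive the extra seats.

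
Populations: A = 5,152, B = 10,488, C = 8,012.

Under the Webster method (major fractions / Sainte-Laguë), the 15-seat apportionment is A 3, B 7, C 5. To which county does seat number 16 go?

Priority for the next seat is population ÷ (current seats + 0.5).
Priorities: A 1472.000, B 1398.400, C 1456.727.
Highest priority: A.

A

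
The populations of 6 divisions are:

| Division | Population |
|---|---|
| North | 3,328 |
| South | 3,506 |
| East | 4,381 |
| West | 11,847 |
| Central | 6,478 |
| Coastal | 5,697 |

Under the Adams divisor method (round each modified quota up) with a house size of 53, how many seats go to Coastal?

Standard divisor 35237/53 ≈ 664.849; standard quotas: North 5.006, South 5.273, East 6.589, West 17.819, Central 9.744, Coastal 8.569.
Rounding up gives 6, 6, 7, 18, 10, 9 = 56 seats, so the divisor must be adjusted.
With modified divisor 710: modified quotas North 4.687, South 4.938, East 6.170, West 16.686, Central 9.124, Coastal 8.024.
Rounding up: North 5, South 5, East 7, West 17, Central 10, Coastal 9 (total 53).
Coastal receives 9.

9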